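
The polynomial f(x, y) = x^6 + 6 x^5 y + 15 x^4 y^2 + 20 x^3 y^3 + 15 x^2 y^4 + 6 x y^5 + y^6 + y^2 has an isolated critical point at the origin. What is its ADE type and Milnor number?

Type A_{5}, Milnor number mu = 5.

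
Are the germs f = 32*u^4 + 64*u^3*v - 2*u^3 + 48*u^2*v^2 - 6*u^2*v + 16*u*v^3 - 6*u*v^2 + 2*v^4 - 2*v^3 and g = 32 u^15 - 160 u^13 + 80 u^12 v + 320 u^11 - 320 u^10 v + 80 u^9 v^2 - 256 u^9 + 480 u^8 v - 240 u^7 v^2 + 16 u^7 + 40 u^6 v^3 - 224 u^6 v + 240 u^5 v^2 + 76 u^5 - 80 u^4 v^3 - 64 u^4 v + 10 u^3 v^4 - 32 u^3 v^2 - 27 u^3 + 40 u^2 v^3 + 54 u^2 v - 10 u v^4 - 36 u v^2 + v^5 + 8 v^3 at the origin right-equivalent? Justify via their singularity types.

No.

The Hessian of f at 0 has rank 0. Corank 2; j^3 = -2*(u + v)^3 is a perfect cube, so E-series; the 4-jet and mu = 6 give E_6. The Hessian of g at 0 has rank 0. Corank 2; j^3 = -(3*u - 2*v)^3 is a perfect cube, so E-series; the 5-jet and mu = 8 give E_8. f is E_6 but g is E_8, hence not right-equivalent.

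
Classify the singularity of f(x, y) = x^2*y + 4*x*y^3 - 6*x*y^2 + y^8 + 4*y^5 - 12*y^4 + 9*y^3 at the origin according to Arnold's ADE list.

D_{9}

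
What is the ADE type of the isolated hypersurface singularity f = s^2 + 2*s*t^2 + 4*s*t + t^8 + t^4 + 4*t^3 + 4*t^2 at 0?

A7

The Hessian of f at 0 has rank 1. Corank 1: A-series; mu = 7 gives A_7.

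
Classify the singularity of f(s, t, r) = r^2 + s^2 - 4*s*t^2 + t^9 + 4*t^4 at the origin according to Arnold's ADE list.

The Hessian of f at 0 is [[2, 0, 0], [0, 0, 0], [0, 0, 2]] with rank 2, so corank 1. A Groebner basis of the Jacobian ideal J(f) in C{s,t,r} is {s^4, -s/2 + t^2, r}; counting standard monomials gives mu = 8. Corank 1: A-series; mu = 8 gives A_8.

A8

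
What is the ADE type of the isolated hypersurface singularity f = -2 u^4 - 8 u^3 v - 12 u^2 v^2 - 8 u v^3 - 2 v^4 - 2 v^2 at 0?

The Hessian of f at 0 is [[0, 0], [0, -4]] with rank 1, so corank 1. A Groebner basis of the Jacobian ideal J(f) in C{u,v} is {u^3, v}; counting standard monomials gives mu = 3. Corank 1: A-series; mu = 3 gives A_3.

A_{3}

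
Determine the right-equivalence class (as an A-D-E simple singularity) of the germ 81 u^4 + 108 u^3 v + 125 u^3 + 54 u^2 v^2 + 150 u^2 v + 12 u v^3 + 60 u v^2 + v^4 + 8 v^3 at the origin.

E6

The Hessian of f at 0 is [[0, 0], [0, 0]] with rank 0, so corank 2. A Groebner basis of the Jacobian ideal J(f) in C{u,v} is {v^4, u*v^2 + 17*v^3/45, u^2 + 4*u*v/5 + 4*v^2/25}; counting standard monomials gives mu = 6. Corank 2; j^3 = (5*u + 2*v)^3 is a perfect cube, so E-series; the 4-jet and mu = 6 give E_6.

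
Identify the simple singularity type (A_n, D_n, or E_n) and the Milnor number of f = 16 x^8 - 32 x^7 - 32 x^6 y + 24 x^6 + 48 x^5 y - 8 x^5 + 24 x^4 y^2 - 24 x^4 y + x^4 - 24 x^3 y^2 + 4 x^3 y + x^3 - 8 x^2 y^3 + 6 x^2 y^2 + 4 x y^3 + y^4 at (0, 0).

Type E_{6}, Milnor number mu = 6.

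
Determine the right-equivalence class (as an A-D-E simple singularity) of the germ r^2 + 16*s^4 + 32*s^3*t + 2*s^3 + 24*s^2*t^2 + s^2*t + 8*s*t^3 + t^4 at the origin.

D5

The Hessian of f at 0 has rank 1. Corank 2; j^3 = s^2*(2*s + t) has shape L^2 M (L != M), so D-series; mu = 5 gives D_5.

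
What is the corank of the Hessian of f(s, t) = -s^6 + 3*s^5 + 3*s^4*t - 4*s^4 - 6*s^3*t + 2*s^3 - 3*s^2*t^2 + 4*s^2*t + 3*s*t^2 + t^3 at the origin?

2

Hessian at 0 has rank 0.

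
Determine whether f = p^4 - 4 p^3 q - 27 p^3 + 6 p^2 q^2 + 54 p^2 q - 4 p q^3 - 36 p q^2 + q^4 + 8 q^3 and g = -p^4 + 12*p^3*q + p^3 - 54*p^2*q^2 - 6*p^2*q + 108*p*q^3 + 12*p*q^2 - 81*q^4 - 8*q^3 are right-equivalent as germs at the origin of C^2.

Yes.

The Hessian of f at 0 has rank 0. Corank 2; j^3 = -(3*p - 2*q)^3 is a perfect cube, so E-series; the 4-jet and mu = 6 give E_6. The Hessian of g at 0 has rank 0. Corank 2; j^3 = (p - 2*q)^3 is a perfect cube, so E-series; the 4-jet and mu = 6 give E_6. Both have type E_6, hence right-equivalent.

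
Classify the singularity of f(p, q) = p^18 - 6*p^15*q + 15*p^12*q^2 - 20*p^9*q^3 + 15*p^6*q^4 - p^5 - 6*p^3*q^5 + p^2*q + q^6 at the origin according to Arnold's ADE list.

The Hessian of f at 0 is [[0, 0], [0, 0]] with rank 0, so corank 2. A Groebner basis of the Jacobian ideal J(f) in C{p,q} is {p^2/6 + q^5, p^3, p*q}; counting standard monomials gives mu = 7. Corank 2; j^3 = p^2*q has shape L^2 M (L != M), so D-series; mu = 7 gives D_7.

D_7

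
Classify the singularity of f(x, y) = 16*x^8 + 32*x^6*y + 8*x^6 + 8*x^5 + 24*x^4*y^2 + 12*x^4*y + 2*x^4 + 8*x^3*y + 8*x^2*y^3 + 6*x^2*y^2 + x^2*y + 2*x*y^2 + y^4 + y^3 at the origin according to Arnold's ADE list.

D_5

The Hessian of f at 0 has rank 0. Corank 2; j^3 = y*(x + y)^2 has shape L^2 M (L != M), so D-series; mu = 5 gives D_5.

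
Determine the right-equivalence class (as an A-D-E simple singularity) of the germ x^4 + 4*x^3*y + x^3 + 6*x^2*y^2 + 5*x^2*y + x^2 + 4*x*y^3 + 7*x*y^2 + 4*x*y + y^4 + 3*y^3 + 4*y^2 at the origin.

A_2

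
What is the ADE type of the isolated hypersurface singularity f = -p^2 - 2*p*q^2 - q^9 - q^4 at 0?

A8

The Hessian of f at 0 has rank 1. Corank 1: A-series; mu = 8 gives A_8.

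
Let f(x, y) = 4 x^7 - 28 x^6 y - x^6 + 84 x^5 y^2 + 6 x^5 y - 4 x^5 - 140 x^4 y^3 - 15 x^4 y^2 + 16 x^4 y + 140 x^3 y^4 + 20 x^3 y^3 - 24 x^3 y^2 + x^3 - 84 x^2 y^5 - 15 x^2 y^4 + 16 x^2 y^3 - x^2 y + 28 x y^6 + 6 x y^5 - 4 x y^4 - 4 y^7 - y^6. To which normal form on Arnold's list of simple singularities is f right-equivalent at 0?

D7

The Hessian of f at 0 has rank 0. Corank 2; j^3 = x^2*(x - y) has shape L^2 M (L != M), so D-series; mu = 7 gives D_7.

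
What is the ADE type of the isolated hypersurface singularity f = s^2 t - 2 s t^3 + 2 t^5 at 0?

D6

The Hessian of f at 0 is [[0, 0], [0, 0]] with rank 0, so corank 2. A Groebner basis of the Jacobian ideal J(f) in C{s,t} is {s^3, s^2*t, s^2/4 + s*t^2, -s*t + t^3}; counting standard monomials gives mu = 6. Corank 2; j^3 = s^2*t has shape L^2 M (L != M), so D-series; mu = 6 gives D_6.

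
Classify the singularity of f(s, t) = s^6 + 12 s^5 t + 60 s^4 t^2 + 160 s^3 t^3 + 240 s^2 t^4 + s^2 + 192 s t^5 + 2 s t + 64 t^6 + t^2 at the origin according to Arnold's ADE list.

The Hessian of f at 0 has rank 1. Corank 1: A-series; mu = 5 gives A_5.

A_5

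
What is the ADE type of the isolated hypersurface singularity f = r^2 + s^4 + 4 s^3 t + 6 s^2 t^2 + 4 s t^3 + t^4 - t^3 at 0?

The Hessian of f at 0 has rank 1. Corank 2; j^3 = -t^3 is a perfect cube, so E-series; the 4-jet and mu = 6 give E_6.

E_6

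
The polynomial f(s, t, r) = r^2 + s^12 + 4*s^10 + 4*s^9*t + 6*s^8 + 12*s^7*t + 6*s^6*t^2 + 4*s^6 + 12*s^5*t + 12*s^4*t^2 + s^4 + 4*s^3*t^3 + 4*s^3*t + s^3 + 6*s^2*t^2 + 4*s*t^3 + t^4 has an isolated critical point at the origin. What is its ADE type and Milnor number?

Type E_{6}, Milnor number mu = 6.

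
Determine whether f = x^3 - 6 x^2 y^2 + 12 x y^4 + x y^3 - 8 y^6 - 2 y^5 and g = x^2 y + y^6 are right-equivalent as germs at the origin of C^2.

No.

The Hessian of f at 0 has rank 0. Corank 2; j^3 = x^3 is a perfect cube, so E-series; the 4-jet and mu = 7 give E_7. The Hessian of g at 0 has rank 0. Corank 2; j^3 = x^2*y has shape L^2 M (L != M), so D-series; mu = 7 gives D_7. f is E_7 but g is D_7, hence not right-equivalent.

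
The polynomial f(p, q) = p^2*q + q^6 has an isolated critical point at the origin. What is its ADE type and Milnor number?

Type D7, Milnor number mu = 7.

The Hessian of f at 0 is [[0, 0], [0, 0]] with rank 0, so corank 2. A Groebner basis of the Jacobian ideal J(f) in C{p,q} is {p^2/6 + q^5, p^3, p*q}; counting standard monomials gives mu = 7. Corank 2; j^3 = p^2*q has shape L^2 M (L != M), so D-series; mu = 7 gives D_7.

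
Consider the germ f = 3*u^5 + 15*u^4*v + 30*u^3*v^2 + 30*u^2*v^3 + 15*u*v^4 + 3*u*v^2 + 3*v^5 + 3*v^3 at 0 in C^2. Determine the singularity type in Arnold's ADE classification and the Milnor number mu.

Type D_{6}, Milnor number mu = 6.

The Hessian of f at 0 is [[0, 0], [0, 0]] with rank 0, so corank 2. A Groebner basis of the Jacobian ideal J(f) in C{u,v} is {u^4 + v^2/5, v^3, u*v + v^2}; counting standard monomials gives mu = 6. Corank 2; j^3 = 3*v^2*(u + v) has shape L^2 M (L != M), so D-series; mu = 6 gives D_6.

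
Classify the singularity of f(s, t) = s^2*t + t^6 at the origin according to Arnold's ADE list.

The Hessian of f at 0 has rank 0. Corank 2; j^3 = s^2*t has shape L^2 M (L != M), so D-series; mu = 7 gives D_7.

D_7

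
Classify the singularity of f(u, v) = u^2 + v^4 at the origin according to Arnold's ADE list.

A_3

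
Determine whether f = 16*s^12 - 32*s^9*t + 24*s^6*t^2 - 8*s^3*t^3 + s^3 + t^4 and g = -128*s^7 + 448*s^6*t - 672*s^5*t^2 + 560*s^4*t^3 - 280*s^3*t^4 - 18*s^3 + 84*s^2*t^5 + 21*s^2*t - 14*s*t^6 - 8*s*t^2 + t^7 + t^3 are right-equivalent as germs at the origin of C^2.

The Hessian of f at 0 is [[0, 0], [0, 0]] with rank 0, so corank 2. A Groebner basis of the Jacobian ideal J(f) in C{s,t} is {t^3, s^2}; counting standard monomials gives mu = 6. Corank 2; j^3 = s^3 is a perfect cube, so E-series; the 4-jet and mu = 6 give E_6. The Hessian of g at 0 is [[0, 0], [0, 0]] with rank 0, so corank 2. A Groebner basis of the Jacobian ideal J(g) in C{s,t} is {2187*s*t/14 + t^6 - 729*t^2/14, s*t^2 - t^3/3, s^2 - 5*s*t/6 + t^2/6}; counting standard monomials gives mu = 8. Corank 2; j^3 = -(2*s - t)*(3*s - t)^2 has shape L^2 M (L != M), so D-series; mu = 8 gives D_8. f is E_6 but g is D_8, hence not right-equivalent.

No.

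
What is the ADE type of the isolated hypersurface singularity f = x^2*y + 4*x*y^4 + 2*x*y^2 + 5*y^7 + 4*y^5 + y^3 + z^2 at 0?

The Hessian of f at 0 is [[0, 0, 0], [0, 0, 0], [0, 0, 2]] with rank 1, so corank 2. A Groebner basis of the Jacobian ideal J(f) in C{x,y,z} is {-2*x^2/3 + x*y^3 - 11*x*y/6 - 7*y^2/6, x*y/2 + y^4 + y^2/2, x^3 - 3*x*y^2 - 2*y^3, x^2*y + 2*x*y^2 + y^3, z}; counting standard monomials gives mu = 8. Corank 2; j^3 = y*(x + y)^2 has shape L^2 M (L != M), so D-series; mu = 8 gives D_8.

D8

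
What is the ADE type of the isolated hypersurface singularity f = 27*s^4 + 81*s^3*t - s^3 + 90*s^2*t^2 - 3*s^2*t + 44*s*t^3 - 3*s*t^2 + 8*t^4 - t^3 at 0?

E7

The Hessian of f at 0 is [[0, 0], [0, 0]] with rank 0, so corank 2. A Groebner basis of the Jacobian ideal J(f) in C{s,t} is {s^2/3 + 2*s*t/3 + t^4 + t^3/9 + t^2/3, s^3 - 5*s^2/3 - 10*s*t/3 + 4*t^3/9 - 5*t^2/3, s^2*t + 11*s^2/9 + 22*s*t/9 - 16*t^3/27 + 11*t^2/9, -2*s^2/3 + s*t^2 - 4*s*t/3 + 7*t^3/9 - 2*t^2/3}; counting standard monomials gives mu = 7. Corank 2; j^3 = -(s + t)^3 is a perfect cube, so E-series; the 4-jet and mu = 7 give E_7.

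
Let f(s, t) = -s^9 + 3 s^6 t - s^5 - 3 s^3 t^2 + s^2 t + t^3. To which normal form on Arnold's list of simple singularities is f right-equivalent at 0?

D4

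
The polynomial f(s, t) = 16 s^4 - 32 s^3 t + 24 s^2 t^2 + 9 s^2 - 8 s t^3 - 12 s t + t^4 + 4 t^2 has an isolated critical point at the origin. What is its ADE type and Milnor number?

The Hessian of f at 0 is [[18, -12], [-12, 8]] with rank 1, so corank 1. A Groebner basis of the Jacobian ideal J(f) in C{s,t} is {t^3, s - 2*t/3}; counting standard monomials gives mu = 3. Corank 1: A-series; mu = 3 gives A_3.

Type A3, Milnor number mu = 3.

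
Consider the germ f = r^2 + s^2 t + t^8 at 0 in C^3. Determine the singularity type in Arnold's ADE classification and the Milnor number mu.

Type D_{9}, Milnor number mu = 9.

The Hessian of f at 0 is [[0, 0, 0], [0, 0, 0], [0, 0, 2]] with rank 1, so corank 2. A Groebner basis of the Jacobian ideal J(f) in C{s,t,r} is {s^2/8 + t^7, s^3, s*t, r}; counting standard monomials gives mu = 9. Corank 2; j^3 = s^2*t has shape L^2 M (L != M), so D-series; mu = 9 gives D_9.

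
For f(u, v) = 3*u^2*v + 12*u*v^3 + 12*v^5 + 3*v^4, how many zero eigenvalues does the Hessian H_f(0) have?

Hessian at 0 has rank 0.

2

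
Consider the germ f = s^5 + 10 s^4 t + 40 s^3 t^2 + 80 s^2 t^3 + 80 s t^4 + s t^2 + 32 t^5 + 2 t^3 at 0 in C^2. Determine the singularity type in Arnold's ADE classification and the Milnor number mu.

Type D_6, Milnor number mu = 6.

The Hessian of f at 0 has rank 0. Corank 2; j^3 = t^2*(s + 2*t) has shape L^2 M (L != M), so D-series; mu = 6 gives D_6.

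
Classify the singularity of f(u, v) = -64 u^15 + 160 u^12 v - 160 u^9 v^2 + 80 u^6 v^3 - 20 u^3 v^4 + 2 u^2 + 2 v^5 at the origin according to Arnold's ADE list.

The Hessian of f at 0 has rank 1. Corank 1: A-series; mu = 4 gives A_4.

A_4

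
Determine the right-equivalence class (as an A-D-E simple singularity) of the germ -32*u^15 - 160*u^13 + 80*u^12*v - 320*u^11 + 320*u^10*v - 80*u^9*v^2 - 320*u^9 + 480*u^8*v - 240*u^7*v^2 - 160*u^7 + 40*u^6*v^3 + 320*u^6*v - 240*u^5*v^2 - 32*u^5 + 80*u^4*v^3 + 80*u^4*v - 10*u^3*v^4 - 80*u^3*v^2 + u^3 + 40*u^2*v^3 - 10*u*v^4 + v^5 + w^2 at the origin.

E_8

The Hessian of f at 0 has rank 1. Corank 2; j^3 = u^3 is a perfect cube, so E-series; the 5-jet and mu = 8 give E_8.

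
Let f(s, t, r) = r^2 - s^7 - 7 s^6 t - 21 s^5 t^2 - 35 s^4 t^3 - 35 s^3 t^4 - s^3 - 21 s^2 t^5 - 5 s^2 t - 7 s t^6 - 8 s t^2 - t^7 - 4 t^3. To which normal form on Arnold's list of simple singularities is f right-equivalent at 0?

D_8

The Hessian of f at 0 has rank 1. Corank 2; j^3 = -(s + t)*(s + 2*t)^2 has shape L^2 M (L != M), so D-series; mu = 8 gives D_8.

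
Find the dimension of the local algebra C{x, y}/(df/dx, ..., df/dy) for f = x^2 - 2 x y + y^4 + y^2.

3

The Hessian of f at 0 is [[2, -2], [-2, 2]] with rank 1, so corank 1. A Groebner basis of the Jacobian ideal J(f) in C{x,y} is {y^3, x - y}; counting standard monomials gives mu = 3. Corank 1: A-series; mu = 3 gives A_3.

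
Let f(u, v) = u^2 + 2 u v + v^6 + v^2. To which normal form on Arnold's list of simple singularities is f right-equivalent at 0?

The Hessian of f at 0 has rank 1. Corank 1: A-series; mu = 5 gives A_5.

A_{5}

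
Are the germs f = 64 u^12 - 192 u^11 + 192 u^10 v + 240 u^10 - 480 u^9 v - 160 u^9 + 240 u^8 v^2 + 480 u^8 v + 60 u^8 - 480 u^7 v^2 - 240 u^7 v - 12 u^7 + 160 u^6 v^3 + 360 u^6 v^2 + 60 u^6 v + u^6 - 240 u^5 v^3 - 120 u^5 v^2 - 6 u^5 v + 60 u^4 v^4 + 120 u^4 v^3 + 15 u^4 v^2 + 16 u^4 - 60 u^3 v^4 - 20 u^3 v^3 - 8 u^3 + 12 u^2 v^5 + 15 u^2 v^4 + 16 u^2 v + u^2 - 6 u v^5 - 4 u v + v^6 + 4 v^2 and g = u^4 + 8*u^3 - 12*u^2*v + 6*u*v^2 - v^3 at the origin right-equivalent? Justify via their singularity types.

The Hessian of f at 0 is [[2, -4], [-4, 8]] with rank 1, so corank 1. A Groebner basis of the Jacobian ideal J(f) in C{u,v} is {u*v^2 - 3*u*v/8 + u/64 + v^2/2 - v/32, -5*u*v/16 + u/64 + v^3 + 3*v^2/8 - v/32, u^2 - u/4 + v/2}; counting standard monomials gives mu = 5. Corank 1: A-series; mu = 5 gives A_5. The Hessian of g at 0 is [[0, 0], [0, 0]] with rank 0, so corank 2. A Groebner basis of the Jacobian ideal J(g) in C{u,v} is {v^4, u*v^2 - v^3/3, u^2 - u*v + v^2/4}; counting standard monomials gives mu = 6. Corank 2; j^3 = (2*u - v)^3 is a perfect cube, so E-series; the 4-jet and mu = 6 give E_6. f is A_5 but g is E_6, hence not right-equivalent.

No.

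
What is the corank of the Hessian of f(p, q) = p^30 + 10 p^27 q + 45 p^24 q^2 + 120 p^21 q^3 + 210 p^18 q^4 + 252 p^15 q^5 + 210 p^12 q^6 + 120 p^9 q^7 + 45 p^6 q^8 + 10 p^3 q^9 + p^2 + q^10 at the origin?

1

The Hessian at 0 is [[2, 0], [0, 0]] of rank 1; hence corank 1.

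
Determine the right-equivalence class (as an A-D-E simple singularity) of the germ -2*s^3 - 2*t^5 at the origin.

E_8

The Hessian of f at 0 has rank 0. Corank 2; j^3 = -2*s^3 is a perfect cube, so E-series; the 5-jet and mu = 8 give E_8.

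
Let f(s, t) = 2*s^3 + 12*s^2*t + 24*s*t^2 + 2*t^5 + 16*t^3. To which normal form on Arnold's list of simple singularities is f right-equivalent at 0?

The Hessian of f at 0 is [[0, 0], [0, 0]] with rank 0, so corank 2. A Groebner basis of the Jacobian ideal J(f) in C{s,t} is {t^4, s^2 + 4*s*t + 4*t^2}; counting standard monomials gives mu = 8. Corank 2; j^3 = 2*(s + 2*t)^3 is a perfect cube, so E-series; the 5-jet and mu = 8 give E_8.

E_8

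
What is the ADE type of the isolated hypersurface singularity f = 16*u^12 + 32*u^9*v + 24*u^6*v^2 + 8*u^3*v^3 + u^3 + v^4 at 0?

E_{6}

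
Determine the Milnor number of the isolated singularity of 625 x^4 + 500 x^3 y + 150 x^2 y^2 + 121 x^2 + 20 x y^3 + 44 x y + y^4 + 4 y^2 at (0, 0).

3

The Hessian of f at 0 has rank 1. Corank 1: A-series; mu = 3 gives A_3.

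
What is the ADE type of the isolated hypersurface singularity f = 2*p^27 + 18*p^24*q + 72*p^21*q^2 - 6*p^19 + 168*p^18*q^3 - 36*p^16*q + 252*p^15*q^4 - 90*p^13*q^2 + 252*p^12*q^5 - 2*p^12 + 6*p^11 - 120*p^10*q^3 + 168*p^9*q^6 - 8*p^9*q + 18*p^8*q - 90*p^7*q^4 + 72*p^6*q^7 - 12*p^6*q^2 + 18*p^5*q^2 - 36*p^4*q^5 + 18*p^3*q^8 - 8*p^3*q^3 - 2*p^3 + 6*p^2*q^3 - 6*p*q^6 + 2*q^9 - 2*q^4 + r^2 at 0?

E_{6}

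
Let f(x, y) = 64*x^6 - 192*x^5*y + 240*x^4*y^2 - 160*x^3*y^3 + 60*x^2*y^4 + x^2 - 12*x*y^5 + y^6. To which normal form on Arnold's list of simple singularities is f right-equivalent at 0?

The Hessian of f at 0 has rank 1. Corank 1: A-series; mu = 5 gives A_5.

A_5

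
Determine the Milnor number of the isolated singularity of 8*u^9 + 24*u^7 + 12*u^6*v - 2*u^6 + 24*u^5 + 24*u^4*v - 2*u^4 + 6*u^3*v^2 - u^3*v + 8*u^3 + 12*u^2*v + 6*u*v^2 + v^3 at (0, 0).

The Hessian of f at 0 has rank 0. Corank 2; j^3 = (2*u + v)^3 is a perfect cube, so E-series; the 4-jet and mu = 7 give E_7.

7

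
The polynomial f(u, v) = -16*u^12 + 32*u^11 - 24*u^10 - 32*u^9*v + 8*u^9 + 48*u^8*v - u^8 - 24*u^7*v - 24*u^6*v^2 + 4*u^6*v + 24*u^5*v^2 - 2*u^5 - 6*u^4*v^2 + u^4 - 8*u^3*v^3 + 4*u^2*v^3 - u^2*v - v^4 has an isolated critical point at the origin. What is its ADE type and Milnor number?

The Hessian of f at 0 is [[0, 0], [0, 0]] with rank 0, so corank 2. A Groebner basis of the Jacobian ideal J(f) in C{u,v} is {u^3, u^2/4 + v^3, u*v}; counting standard monomials gives mu = 5. Corank 2; j^3 = -u^2*v has shape L^2 M (L != M), so D-series; mu = 5 gives D_5.

Type D5, Milnor number mu = 5.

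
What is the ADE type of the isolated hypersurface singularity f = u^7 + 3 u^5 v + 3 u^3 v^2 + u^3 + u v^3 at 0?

The Hessian of f at 0 is [[0, 0], [0, 0]] with rank 0, so corank 2. A Groebner basis of the Jacobian ideal J(f) in C{u,v} is {u^3, u*v^2, 3*u^2 + v^3}; counting standard monomials gives mu = 7. Corank 2; j^3 = u^3 is a perfect cube, so E-series; the 4-jet and mu = 7 give E_7.

E_7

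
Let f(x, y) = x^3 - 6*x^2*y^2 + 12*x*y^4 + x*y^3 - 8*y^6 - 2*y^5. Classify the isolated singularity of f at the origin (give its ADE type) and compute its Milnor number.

Type E_{7}, Milnor number mu = 7.

The Hessian of f at 0 has rank 0. Corank 2; j^3 = x^3 is a perfect cube, so E-series; the 4-jet and mu = 7 give E_7.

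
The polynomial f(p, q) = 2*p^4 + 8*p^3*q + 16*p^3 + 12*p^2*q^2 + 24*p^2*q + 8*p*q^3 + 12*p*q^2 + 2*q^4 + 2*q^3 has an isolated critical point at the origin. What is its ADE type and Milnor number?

Type E_6, Milnor number mu = 6.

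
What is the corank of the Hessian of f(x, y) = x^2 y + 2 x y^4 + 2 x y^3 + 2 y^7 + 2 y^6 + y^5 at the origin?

2

Hessian at 0 has rank 0.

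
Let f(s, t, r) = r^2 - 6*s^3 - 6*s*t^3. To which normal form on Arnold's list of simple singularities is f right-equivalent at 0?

E_{7}

The Hessian of f at 0 is [[0, 0, 0], [0, 0, 0], [0, 0, 2]] with rank 1, so corank 2. A Groebner basis of the Jacobian ideal J(f) in C{s,t,r} is {s^3, s*t^2, 3*s^2 + t^3, r}; counting standard monomials gives mu = 7. Corank 2; j^3 = -6*s^3 is a perfect cube, so E-series; the 4-jet and mu = 7 give E_7.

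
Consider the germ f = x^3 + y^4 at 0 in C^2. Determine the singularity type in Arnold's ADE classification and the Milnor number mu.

The Hessian of f at 0 has rank 0. Corank 2; j^3 = x^3 is a perfect cube, so E-series; the 4-jet and mu = 6 give E_6.

Type E_6, Milnor number mu = 6.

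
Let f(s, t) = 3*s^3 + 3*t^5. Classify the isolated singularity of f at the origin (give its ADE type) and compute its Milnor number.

Type E_{8}, Milnor number mu = 8.

The Hessian of f at 0 is [[0, 0], [0, 0]] with rank 0, so corank 2. A Groebner basis of the Jacobian ideal J(f) in C{s,t} is {t^4, s^2}; counting standard monomials gives mu = 8. Corank 2; j^3 = 3*s^3 is a perfect cube, so E-series; the 5-jet and mu = 8 give E_8.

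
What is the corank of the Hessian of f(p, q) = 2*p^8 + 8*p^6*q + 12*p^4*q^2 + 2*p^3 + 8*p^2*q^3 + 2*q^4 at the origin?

Hessian at 0 has rank 0.

2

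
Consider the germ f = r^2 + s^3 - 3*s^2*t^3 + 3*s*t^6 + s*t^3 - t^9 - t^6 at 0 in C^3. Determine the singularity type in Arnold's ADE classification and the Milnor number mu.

The Hessian of f at 0 is [[0, 0, 0], [0, 0, 0], [0, 0, 2]] with rank 1, so corank 2. A Groebner basis of the Jacobian ideal J(f) in C{s,t,r} is {s^3, s*t^2, 3*s^2 + t^3, r}; counting standard monomials gives mu = 7. Corank 2; j^3 = s^3 is a perfect cube, so E-series; the 4-jet and mu = 7 give E_7.

Type E_7, Milnor number mu = 7.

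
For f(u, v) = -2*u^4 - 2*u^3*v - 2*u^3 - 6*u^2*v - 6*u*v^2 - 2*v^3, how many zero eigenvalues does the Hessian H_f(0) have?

2

Hessian at 0 has rank 0.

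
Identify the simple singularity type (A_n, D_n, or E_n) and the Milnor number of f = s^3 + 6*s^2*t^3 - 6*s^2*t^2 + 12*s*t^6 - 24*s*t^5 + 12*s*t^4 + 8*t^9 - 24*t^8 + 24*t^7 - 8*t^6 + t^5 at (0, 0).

The Hessian of f at 0 has rank 0. Corank 2; j^3 = s^3 is a perfect cube, so E-series; the 5-jet and mu = 8 give E_8.

Type E_{8}, Milnor number mu = 8.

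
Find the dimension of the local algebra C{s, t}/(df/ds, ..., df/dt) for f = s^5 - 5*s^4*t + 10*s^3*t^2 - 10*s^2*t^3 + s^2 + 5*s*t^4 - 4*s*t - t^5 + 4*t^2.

4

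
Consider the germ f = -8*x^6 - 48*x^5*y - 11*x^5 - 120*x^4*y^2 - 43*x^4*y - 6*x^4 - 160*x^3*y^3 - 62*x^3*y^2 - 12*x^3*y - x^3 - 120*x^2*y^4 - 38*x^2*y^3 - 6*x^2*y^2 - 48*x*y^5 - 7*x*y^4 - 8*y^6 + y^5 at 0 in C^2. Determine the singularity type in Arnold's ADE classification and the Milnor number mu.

The Hessian of f at 0 has rank 0. Corank 2; j^3 = -x^3 is a perfect cube, so E-series; the 5-jet and mu = 8 give E_8.

Type E8, Milnor number mu = 8.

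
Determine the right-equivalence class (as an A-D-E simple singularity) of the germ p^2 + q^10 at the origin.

A9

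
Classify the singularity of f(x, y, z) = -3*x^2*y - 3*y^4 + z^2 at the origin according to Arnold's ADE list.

The Hessian of f at 0 is [[0, 0, 0], [0, 0, 0], [0, 0, 2]] with rank 1, so corank 2. A Groebner basis of the Jacobian ideal J(f) in C{x,y,z} is {x^3, x^2/4 + y^3, x*y, z}; counting standard monomials gives mu = 5. Corank 2; j^3 = -3*x^2*y has shape L^2 M (L != M), so D-series; mu = 5 gives D_5.

D5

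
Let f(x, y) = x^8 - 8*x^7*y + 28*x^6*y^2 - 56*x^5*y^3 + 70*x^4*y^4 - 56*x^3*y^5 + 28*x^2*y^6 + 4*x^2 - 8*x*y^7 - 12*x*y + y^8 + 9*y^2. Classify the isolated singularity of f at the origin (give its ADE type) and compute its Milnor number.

Type A_{7}, Milnor number mu = 7.

The Hessian of f at 0 is [[8, -12], [-12, 18]] with rank 1, so corank 1. A Groebner basis of the Jacobian ideal J(f) in C{x,y} is {y^7, x - 3*y/2}; counting standard monomials gives mu = 7. Corank 1: A-series; mu = 7 gives A_7.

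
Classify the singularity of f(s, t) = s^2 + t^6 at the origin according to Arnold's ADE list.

A5

The Hessian of f at 0 is [[2, 0], [0, 0]] with rank 1, so corank 1. A Groebner basis of the Jacobian ideal J(f) in C{s,t} is {t^5, s}; counting standard monomials gives mu = 5. Corank 1: A-series; mu = 5 gives A_5.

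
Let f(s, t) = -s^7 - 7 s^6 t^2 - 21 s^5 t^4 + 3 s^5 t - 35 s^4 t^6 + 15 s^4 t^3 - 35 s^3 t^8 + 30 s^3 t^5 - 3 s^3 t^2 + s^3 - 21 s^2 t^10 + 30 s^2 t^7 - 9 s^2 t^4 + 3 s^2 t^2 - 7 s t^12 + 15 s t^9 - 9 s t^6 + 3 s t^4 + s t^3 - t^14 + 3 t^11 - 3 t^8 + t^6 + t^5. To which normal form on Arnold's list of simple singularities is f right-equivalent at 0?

E_{7}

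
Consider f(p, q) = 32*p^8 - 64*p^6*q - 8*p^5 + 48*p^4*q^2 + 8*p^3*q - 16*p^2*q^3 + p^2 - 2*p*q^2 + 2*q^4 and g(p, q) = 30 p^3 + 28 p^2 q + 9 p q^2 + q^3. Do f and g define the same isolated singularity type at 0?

No.

The Hessian of f at 0 is [[2, 0], [0, 0]] with rank 1, so corank 1. A Groebner basis of the Jacobian ideal J(f) in C{p,q} is {p^2, p*q, -p + q^2}; counting standard monomials gives mu = 3. Corank 1: A-series; mu = 3 gives A_3. The Hessian of g at 0 is [[0, 0], [0, 0]] with rank 0, so corank 2. A Groebner basis of the Jacobian ideal J(g) in C{p,q} is {q^3, p^2 - 3*q^2/26, p*q + 9*q^2/26}; counting standard monomials gives mu = 4. Corank 2; j^3 = (3*p + q)*(10*p^2 + 6*p*q + q^2) splits into three distinct lines over C (the quadratic factor has nonzero discriminant), so D_4. f is A_3 but g is D_4, hence not right-equivalent.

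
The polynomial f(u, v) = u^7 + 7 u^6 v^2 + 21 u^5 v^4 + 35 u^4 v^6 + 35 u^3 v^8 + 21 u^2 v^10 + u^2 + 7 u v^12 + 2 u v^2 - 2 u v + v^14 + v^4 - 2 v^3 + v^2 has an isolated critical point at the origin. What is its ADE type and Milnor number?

Type A_{6}, Milnor number mu = 6.

The Hessian of f at 0 has rank 1. Corank 1: A-series; mu = 6 gives A_6.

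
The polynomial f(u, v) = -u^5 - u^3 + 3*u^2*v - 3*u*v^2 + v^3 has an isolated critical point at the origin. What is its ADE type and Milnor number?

Type E_8, Milnor number mu = 8.

The Hessian of f at 0 is [[0, 0], [0, 0]] with rank 0, so corank 2. A Groebner basis of the Jacobian ideal J(f) in C{u,v} is {v^5, u*v^3 - 3*v^4/4, u^2 - 2*u*v + v^2}; counting standard monomials gives mu = 8. Corank 2; j^3 = -(u - v)^3 is a perfect cube, so E-series; the 5-jet and mu = 8 give E_8.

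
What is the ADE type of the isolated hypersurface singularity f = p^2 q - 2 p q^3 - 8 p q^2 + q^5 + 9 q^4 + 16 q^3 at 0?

D_{5}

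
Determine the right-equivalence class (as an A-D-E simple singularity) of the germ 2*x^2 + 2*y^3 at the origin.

The Hessian of f at 0 has rank 1. Corank 1: A-series; mu = 2 gives A_2.

A_{2}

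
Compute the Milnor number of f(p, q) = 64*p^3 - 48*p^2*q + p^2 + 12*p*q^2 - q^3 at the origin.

The Hessian of f at 0 is [[2, 0], [0, 0]] with rank 1, so corank 1. A Groebner basis of the Jacobian ideal J(f) in C{p,q} is {q^2, p}; counting standard monomials gives mu = 2. Corank 1: A-series; mu = 2 gives A_2.

2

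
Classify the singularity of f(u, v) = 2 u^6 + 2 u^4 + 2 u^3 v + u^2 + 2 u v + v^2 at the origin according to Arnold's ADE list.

A5

The Hessian of f at 0 has rank 1. Corank 1: A-series; mu = 5 gives A_5.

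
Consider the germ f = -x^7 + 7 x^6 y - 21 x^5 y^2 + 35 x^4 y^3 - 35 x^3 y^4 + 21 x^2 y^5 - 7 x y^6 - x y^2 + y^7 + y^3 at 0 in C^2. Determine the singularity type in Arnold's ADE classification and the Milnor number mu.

The Hessian of f at 0 is [[0, 0], [0, 0]] with rank 0, so corank 2. A Groebner basis of the Jacobian ideal J(f) in C{x,y} is {x^6 + y^2/7, y^3, x*y - y^2}; counting standard monomials gives mu = 8. Corank 2; j^3 = -y^2*(x - y) has shape L^2 M (L != M), so D-series; mu = 8 gives D_8.

Type D_8, Milnor number mu = 8.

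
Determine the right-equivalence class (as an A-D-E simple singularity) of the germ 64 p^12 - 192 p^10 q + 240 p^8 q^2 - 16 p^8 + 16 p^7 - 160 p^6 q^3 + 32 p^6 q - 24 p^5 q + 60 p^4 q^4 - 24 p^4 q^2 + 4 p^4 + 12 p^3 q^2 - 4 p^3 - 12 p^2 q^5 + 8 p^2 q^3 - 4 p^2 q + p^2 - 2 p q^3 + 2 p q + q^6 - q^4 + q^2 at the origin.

The Hessian of f at 0 has rank 1. Corank 1: A-series; mu = 3 gives A_3.

A_{3}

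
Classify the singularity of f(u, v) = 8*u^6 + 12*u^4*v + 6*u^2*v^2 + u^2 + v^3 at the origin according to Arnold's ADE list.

The Hessian of f at 0 has rank 1. Corank 1: A-series; mu = 2 gives A_2.

A_{2}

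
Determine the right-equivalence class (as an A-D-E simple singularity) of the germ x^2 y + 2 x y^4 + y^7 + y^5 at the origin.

The Hessian of f at 0 is [[0, 0], [0, 0]] with rank 0, so corank 2. A Groebner basis of the Jacobian ideal J(f) in C{x,y} is {x*y + y^4, x*y^2, x^2 - 5*x*y}; counting standard monomials gives mu = 6. Corank 2; j^3 = x^2*y has shape L^2 M (L != M), so D-series; mu = 6 gives D_6.

D_{6}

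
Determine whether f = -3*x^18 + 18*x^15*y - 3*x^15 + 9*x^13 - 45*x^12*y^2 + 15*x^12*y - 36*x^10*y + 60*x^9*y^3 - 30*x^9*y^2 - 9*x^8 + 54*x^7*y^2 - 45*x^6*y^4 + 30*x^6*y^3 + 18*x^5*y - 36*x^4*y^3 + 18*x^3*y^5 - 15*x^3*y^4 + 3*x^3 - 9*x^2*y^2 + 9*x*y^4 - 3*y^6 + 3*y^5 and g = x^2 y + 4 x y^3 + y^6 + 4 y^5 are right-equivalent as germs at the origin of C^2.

No.

The Hessian of f at 0 is [[0, 0], [0, 0]] with rank 0, so corank 2. A Groebner basis of the Jacobian ideal J(f) in C{x,y} is {y^4, x^3, -x^2/2 + x*y^2}; counting standard monomials gives mu = 8. Corank 2; j^3 = 3*x^3 is a perfect cube, so E-series; the 5-jet and mu = 8 give E_8. The Hessian of g at 0 is [[0, 0], [0, 0]] with rank 0, so corank 2. A Groebner basis of the Jacobian ideal J(g) in C{x,y} is {x^3, x^2*y + 2*x^2/3 + 4*x*y^2/3, x*y/2 + y^3}; counting standard monomials gives mu = 7. Corank 2; j^3 = x^2*y has shape L^2 M (L != M), so D-series; mu = 7 gives D_7. f is E_8 but g is D_7, hence not right-equivalent.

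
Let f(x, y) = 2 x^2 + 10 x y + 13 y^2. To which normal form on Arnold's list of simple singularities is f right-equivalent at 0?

The Hessian of f at 0 has rank 2. Corank 0: nondegenerate Morse point, so A_1.

A1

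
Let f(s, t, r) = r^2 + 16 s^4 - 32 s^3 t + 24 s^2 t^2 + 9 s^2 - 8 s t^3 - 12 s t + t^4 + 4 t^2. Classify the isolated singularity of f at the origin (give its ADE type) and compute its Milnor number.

Type A_3, Milnor number mu = 3.

The Hessian of f at 0 has rank 2. Corank 1: A-series; mu = 3 gives A_3.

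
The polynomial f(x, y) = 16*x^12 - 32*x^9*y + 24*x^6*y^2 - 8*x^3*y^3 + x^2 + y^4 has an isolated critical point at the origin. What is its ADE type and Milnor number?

Type A_3, Milnor number mu = 3.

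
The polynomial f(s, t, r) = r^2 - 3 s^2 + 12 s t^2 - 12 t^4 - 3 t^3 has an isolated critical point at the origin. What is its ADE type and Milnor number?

Type A_2, Milnor number mu = 2.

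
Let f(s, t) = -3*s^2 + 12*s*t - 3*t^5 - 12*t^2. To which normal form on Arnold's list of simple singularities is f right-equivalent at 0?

A_{4}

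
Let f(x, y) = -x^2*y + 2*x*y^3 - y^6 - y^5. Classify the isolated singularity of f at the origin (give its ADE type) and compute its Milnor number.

The Hessian of f at 0 is [[0, 0], [0, 0]] with rank 0, so corank 2. A Groebner basis of the Jacobian ideal J(f) in C{x,y} is {x^3, x^2*y + x^2/6 - x*y^2/6, -x*y + y^3}; counting standard monomials gives mu = 7. Corank 2; j^3 = -x^2*y has shape L^2 M (L != M), so D-series; mu = 7 gives D_7.

Type D_{7}, Milnor number mu = 7.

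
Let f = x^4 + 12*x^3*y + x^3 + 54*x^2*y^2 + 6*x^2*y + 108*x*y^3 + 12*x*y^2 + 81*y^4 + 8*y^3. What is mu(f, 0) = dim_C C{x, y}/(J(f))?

6

The Hessian of f at 0 has rank 0. Corank 2; j^3 = (x + 2*y)^3 is a perfect cube, so E-series; the 4-jet and mu = 6 give E_6.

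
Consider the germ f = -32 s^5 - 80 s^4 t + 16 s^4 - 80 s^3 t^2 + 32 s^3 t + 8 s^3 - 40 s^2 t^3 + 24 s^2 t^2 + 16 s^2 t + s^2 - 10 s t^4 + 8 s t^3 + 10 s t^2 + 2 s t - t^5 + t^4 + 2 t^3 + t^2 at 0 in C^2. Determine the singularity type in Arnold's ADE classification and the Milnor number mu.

Type A4, Milnor number mu = 4.

The Hessian of f at 0 has rank 1. Corank 1: A-series; mu = 4 gives A_4.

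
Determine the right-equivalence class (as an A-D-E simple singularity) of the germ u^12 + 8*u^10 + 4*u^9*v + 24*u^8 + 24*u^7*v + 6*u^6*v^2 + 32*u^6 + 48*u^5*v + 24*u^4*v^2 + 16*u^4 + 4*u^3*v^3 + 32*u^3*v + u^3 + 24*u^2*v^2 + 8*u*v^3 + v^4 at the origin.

The Hessian of f at 0 has rank 0. Corank 2; j^3 = u^3 is a perfect cube, so E-series; the 4-jet and mu = 6 give E_6.

E_{6}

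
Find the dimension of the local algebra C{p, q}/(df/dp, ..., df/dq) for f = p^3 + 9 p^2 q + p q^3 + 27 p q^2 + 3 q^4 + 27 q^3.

7

The Hessian of f at 0 is [[0, 0], [0, 0]] with rank 0, so corank 2. A Groebner basis of the Jacobian ideal J(f) in C{p,q} is {p^3 + 9*p^2*q + 162*p^2 + 972*p*q + 1458*q^2, -9*p^2 + p*q^2 - 54*p*q - 81*q^2, 3*p^2 + 18*p*q + q^3 + 27*q^2}; counting standard monomials gives mu = 7. Corank 2; j^3 = (p + 3*q)^3 is a perfect cube, so E-series; the 4-jet and mu = 7 give E_7.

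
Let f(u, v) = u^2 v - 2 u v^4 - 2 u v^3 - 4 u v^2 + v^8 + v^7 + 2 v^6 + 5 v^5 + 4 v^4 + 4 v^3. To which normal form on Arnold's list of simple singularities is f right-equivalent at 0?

The Hessian of f at 0 is [[0, 0], [0, 0]] with rank 0, so corank 2. A Groebner basis of the Jacobian ideal J(f) in C{u,v} is {u^2*v^2 - 42*u^2*v/17 - u^2/17 + 144*u*v^2/17 - 39*u*v/17 - 77*v^3/17 + 82*v^2/17, -8*u^2*v/17 - u^2/17 + u*v^3 + 25*u*v^2/17 - 22*u*v/17 + 8*v^3/17 + 48*v^2/17, -u*v + v^4 + v^3 + 2*v^2, u^3 - 113*u^2*v/17 + 5*u^2/17 + 249*u*v^2/17 - 26*u*v/17 - 176*v^3/17 + 32*v^2/17}; counting standard monomials gives mu = 9. Corank 2; j^3 = v*(u - 2*v)^2 has shape L^2 M (L != M), so D-series; mu = 9 gives D_9.

D_9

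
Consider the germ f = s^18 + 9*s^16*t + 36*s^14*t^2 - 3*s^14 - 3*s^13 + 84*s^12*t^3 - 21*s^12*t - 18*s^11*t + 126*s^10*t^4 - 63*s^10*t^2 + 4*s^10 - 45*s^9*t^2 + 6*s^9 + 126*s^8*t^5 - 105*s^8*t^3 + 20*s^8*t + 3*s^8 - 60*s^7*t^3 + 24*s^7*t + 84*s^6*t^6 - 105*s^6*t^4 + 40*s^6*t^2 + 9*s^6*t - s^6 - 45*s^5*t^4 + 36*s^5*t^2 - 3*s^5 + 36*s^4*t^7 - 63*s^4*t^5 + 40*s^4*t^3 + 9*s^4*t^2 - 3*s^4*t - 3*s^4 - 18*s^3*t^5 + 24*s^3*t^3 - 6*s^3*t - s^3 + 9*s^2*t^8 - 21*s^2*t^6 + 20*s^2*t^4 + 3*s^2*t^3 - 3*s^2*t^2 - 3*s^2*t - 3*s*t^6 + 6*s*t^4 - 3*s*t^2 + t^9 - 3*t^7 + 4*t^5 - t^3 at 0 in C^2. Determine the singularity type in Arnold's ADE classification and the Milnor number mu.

Type E_{8}, Milnor number mu = 8.

The Hessian of f at 0 is [[0, 0], [0, 0]] with rank 0, so corank 2. A Groebner basis of the Jacobian ideal J(f) in C{s,t} is {s^2/2 + s*t^3 + s*t^2 + s*t + t^3 + t^2/2, t^4, s^3 + 3*s^2 + 3*s*t^2 + 6*s*t + 4*t^3 + 3*t^2, s^2*t - s^2 - 2*s*t - t^3 - t^2}; counting standard monomials gives mu = 8. Corank 2; j^3 = -(s + t)^3 is a perfect cube, so E-series; the 5-jet and mu = 8 give E_8.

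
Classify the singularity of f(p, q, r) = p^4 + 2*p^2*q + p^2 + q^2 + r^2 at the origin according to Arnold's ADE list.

The Hessian of f at 0 is [[2, 0, 0], [0, 2, 0], [0, 0, 2]] with rank 3, so corank 0. A Groebner basis of the Jacobian ideal J(f) in C{p,q,r} is {p, q, r}; counting standard monomials gives mu = 1. Corank 0: nondegenerate Morse point, so A_1.

A_1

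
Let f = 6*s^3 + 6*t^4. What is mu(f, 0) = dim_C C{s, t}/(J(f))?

6

The Hessian of f at 0 has rank 0. Corank 2; j^3 = 6*s^3 is a perfect cube, so E-series; the 4-jet and mu = 6 give E_6.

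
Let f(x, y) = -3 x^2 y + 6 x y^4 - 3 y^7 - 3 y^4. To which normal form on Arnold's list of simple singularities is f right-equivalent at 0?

D5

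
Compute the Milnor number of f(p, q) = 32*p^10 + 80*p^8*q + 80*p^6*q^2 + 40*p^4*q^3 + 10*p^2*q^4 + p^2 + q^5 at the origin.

4

The Hessian of f at 0 is [[2, 0], [0, 0]] with rank 1, so corank 1. A Groebner basis of the Jacobian ideal J(f) in C{p,q} is {q^4, p}; counting standard monomials gives mu = 4. Corank 1: A-series; mu = 4 gives A_4.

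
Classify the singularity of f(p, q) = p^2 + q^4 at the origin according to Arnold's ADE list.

The Hessian of f at 0 is [[2, 0], [0, 0]] with rank 1, so corank 1. A Groebner basis of the Jacobian ideal J(f) in C{p,q} is {q^3, p}; counting standard monomials gives mu = 3. Corank 1: A-series; mu = 3 gives A_3.

A3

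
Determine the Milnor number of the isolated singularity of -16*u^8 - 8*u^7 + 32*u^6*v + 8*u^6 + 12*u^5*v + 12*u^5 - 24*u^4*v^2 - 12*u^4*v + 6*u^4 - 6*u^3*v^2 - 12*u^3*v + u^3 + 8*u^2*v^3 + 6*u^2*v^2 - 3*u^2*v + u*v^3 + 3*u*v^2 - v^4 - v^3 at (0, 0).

7

The Hessian of f at 0 is [[0, 0], [0, 0]] with rank 0, so corank 2. A Groebner basis of the Jacobian ideal J(f) in C{u,v} is {-3*u^2/26 + 3*u*v/13 + v^4 - v^3/26 - 3*v^2/26, u^3 + 21*u^2/26 - 21*u*v/13 - 19*v^3/26 + 21*v^2/26, u^2*v + u^2/2 - u*v - 5*v^3/6 + v^2/2, 3*u^2/13 + u*v^2 - 6*u*v/13 - 12*v^3/13 + 3*v^2/13}; counting standard monomials gives mu = 7. Corank 2; j^3 = (u - v)^3 is a perfect cube, so E-series; the 4-jet and mu = 7 give E_7.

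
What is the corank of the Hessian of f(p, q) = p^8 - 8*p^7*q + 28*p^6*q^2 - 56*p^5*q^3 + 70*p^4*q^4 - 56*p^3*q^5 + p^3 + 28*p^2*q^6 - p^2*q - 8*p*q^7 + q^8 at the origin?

2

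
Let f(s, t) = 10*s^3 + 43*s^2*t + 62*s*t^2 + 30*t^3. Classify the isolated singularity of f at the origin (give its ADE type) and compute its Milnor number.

Type D_{4}, Milnor number mu = 4.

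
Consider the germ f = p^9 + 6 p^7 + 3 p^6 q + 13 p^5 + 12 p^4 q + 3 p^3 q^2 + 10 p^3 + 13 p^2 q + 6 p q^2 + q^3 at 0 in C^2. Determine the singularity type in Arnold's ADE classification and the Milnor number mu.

Type D4, Milnor number mu = 4.

The Hessian of f at 0 is [[0, 0], [0, 0]] with rank 0, so corank 2. A Groebner basis of the Jacobian ideal J(f) in C{p,q} is {q^3, p^2 - 3*q^2/11, p*q + 6*q^2/11}; counting standard monomials gives mu = 4. Corank 2; j^3 = (2*p + q)*(5*p^2 + 4*p*q + q^2) splits into three distinct lines over C (the quadratic factor has nonzero discriminant), so D_4.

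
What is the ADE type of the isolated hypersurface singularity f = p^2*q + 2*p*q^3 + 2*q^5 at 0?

The Hessian of f at 0 is [[0, 0], [0, 0]] with rank 0, so corank 2. A Groebner basis of the Jacobian ideal J(f) in C{p,q} is {p^3, p^2*q, -p^2/4 + p*q^2, p*q + q^3}; counting standard monomials gives mu = 6. Corank 2; j^3 = p^2*q has shape L^2 M (L != M), so D-series; mu = 6 gives D_6.

D_6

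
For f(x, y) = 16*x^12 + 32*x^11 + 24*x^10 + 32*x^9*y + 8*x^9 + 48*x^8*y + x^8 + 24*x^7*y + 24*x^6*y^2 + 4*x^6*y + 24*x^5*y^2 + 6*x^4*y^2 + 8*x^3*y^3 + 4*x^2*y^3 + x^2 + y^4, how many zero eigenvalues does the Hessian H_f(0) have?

Hessian at 0 has rank 1.

1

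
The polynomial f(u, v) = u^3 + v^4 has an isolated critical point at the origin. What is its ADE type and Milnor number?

Type E_{6}, Milnor number mu = 6.

The Hessian of f at 0 has rank 0. Corank 2; j^3 = u^3 is a perfect cube, so E-series; the 4-jet and mu = 6 give E_6.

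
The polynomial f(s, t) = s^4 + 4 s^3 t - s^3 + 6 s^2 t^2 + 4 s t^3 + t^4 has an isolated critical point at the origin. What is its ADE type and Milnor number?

Type E6, Milnor number mu = 6.

The Hessian of f at 0 is [[0, 0], [0, 0]] with rank 0, so corank 2. A Groebner basis of the Jacobian ideal J(f) in C{s,t} is {t^4, s*t^2 + t^3/3, s^2}; counting standard monomials gives mu = 6. Corank 2; j^3 = -s^3 is a perfect cube, so E-series; the 4-jet and mu = 6 give E_6.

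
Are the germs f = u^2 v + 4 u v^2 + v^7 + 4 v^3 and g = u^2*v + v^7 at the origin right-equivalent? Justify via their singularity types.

Yes.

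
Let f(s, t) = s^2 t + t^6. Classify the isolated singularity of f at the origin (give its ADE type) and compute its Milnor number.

The Hessian of f at 0 has rank 0. Corank 2; j^3 = s^2*t has shape L^2 M (L != M), so D-series; mu = 7 gives D_7.

Type D_{7}, Milnor number mu = 7.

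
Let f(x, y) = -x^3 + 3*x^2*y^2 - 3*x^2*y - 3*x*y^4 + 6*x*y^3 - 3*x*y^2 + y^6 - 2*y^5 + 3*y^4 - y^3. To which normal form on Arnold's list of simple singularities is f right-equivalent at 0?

The Hessian of f at 0 has rank 0. Corank 2; j^3 = -(x + y)^3 is a perfect cube, so E-series; the 5-jet and mu = 8 give E_8.

E_8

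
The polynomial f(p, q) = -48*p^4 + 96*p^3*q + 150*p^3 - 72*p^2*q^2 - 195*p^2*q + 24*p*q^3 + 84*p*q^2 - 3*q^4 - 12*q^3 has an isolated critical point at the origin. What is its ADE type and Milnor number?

Type D_5, Milnor number mu = 5.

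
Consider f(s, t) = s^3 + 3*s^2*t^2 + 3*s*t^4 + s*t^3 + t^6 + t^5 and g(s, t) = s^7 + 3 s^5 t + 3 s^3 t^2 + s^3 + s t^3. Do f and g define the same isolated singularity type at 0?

The Hessian of f at 0 has rank 0. Corank 2; j^3 = s^3 is a perfect cube, so E-series; the 4-jet and mu = 7 give E_7. The Hessian of g at 0 has rank 0. Corank 2; j^3 = s^3 is a perfect cube, so E-series; the 4-jet and mu = 7 give E_7. Both have type E_7, hence right-equivalent.

Yes.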